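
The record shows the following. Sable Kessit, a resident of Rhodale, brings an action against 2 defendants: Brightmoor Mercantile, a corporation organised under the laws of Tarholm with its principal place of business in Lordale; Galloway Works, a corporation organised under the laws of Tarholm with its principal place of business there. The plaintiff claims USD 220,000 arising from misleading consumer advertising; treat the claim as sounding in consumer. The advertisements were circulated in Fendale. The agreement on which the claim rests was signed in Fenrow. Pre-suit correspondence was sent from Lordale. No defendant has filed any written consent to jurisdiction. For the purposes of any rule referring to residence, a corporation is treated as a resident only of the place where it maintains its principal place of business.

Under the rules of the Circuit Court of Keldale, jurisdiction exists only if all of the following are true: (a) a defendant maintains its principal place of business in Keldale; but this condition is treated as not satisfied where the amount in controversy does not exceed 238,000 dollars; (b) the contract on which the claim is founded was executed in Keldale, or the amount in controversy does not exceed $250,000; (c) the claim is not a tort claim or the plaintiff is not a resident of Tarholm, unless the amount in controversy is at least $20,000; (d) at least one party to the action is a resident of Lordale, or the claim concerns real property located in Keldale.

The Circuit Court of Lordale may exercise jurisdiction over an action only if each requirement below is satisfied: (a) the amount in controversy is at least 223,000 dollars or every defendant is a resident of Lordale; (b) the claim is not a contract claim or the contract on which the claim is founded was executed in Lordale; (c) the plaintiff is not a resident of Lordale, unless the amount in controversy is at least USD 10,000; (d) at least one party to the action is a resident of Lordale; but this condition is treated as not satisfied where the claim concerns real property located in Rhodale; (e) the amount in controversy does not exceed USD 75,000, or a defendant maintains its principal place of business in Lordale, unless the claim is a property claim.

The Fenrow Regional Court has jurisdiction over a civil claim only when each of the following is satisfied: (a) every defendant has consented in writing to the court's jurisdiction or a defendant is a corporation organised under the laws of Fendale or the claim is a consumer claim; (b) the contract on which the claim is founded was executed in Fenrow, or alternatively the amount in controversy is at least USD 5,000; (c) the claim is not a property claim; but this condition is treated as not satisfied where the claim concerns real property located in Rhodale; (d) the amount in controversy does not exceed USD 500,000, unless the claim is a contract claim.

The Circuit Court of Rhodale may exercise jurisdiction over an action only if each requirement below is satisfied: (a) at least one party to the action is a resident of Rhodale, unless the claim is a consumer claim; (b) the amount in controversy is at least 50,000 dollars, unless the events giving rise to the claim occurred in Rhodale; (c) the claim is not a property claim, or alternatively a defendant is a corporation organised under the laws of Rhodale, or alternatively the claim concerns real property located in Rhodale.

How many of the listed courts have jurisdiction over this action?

The Circuit Court of Keldale:
  (a) The corporate defendant(s) have their principal place of business in Lordale, Tarholm, not Keldale. Not satisfied.
  (b) The amount in controversy is $220,000, within the 250,000 dollars ceiling, which satisfies one of the alternatives. Satisfied.
  (c) The claim is a consumer claim, not a tort claim, so this disjunct is met. Condition met.
  (d) Brightmoor Mercantile resides in Lordale — that alternative is enough. Condition met.
  → No jurisdiction.
The Circuit Court of Lordale:
  (a) The amount in controversy is 220,000 dollars, below the USD 223,000 floor; the defendants reside as follows — Brightmoor Mercantile in Lordale, Galloway Works in Tarholm — not all in Lordale — no alternative holds. Condition not met.
  (b) The claim is a consumer claim, not a contract claim, so one alternative holds. Condition met.
  (c) The plaintiff resides in Rhodale, which is not Lordale. Met.
  (d) Brightmoor Mercantile resides in Lordale. And the carve-out is inapplicable — the claim does not concern real property. Condition met.
  (e) Brightmoor Mercantile has its principal place of business in Lordale, so one alternative holds. Satisfied.
  → The court lacks jurisdiction.
The Fenrow Regional Court:
  (a) The claim is a consumer claim — that alternative is enough. Satisfied.
  (b) The contract was executed in Fenrow — that alternative is enough. Condition met.
  (c) The claim is a consumer claim, not a property claim. The carve-out does not apply: the claim does not concern real property. Condition met.
  (d) The amount in controversy is USD 220,000, within the $500,000 ceiling. Condition met.
  → The court has jurisdiction.
The Circuit Court of Rhodale:
  (a) Sable Kessit resides in Rhodale. Condition met.
  (b) The amount in controversy is 220,000 dollars, which meets the 50,000 dollars floor. Met.
  (c) The claim is a consumer claim, not a property claim, so one alternative holds. Condition met.
  → Every requirement is satisfied — jurisdiction.
Courts with jurisdiction: the Fenrow Regional Court, the Circuit Court of Rhodale — 2 in total.

2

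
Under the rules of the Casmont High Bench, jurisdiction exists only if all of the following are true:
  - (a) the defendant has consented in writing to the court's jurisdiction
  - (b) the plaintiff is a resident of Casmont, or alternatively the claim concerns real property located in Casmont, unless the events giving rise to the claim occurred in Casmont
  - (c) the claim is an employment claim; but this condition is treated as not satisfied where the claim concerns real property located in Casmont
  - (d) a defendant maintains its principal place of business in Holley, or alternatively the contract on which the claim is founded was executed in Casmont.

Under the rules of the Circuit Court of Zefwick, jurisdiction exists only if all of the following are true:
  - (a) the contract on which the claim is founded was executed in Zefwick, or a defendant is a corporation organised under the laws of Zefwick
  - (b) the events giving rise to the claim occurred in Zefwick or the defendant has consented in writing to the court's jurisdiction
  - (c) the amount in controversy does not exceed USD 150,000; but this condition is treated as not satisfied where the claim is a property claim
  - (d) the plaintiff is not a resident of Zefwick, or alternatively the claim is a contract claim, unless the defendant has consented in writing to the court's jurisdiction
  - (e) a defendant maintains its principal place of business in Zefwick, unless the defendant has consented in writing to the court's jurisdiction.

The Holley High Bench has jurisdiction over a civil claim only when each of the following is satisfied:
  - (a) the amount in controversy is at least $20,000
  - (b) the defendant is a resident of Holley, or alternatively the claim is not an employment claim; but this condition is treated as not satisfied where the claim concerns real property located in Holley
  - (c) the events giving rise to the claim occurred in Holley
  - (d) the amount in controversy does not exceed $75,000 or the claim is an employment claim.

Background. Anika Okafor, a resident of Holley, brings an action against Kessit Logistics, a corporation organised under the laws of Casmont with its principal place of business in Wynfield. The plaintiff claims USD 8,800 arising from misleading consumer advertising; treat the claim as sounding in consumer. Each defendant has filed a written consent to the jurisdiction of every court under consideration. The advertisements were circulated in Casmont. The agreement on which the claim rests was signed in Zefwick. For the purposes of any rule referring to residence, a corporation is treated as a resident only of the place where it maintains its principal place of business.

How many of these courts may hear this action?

The Casmont High Bench:
  (a) Every defendant has filed written consent. Condition met.
  (b) The plaintiff resides in Holley, not Casmont; the claim does not concern real property — none of the alternatives is met. However, the operative events occurred in Casmont, so the 'unless' proviso supplies this condition. Condition met.
  (c) The claim is a consumer claim, not an employment claim. Not satisfied.
  (d) The corporate defendant(s) have their principal place of business in Wynfield, not Holley; the contract was executed in Zefwick, not Casmont — no alternative holds. Fails.
  → Not every requirement is met — no jurisdiction.
The Circuit Court of Zefwick:
  (a) The contract was executed in Zefwick, so this disjunct is met. Satisfied.
  (b) Every defendant has filed written consent, so one alternative holds. Met.
  (c) The amount in controversy is USD 8,800, within the $150,000 ceiling. The exception is not triggered, since the claim is a consumer claim, not a property claim. Condition met.
  (d) The plaintiff resides in Holley, which is not Zefwick, so one alternative holds. Condition met.
  (e) The corporate defendant(s) have their principal place of business in Wynfield, not Zefwick. However, every defendant has filed written consent, so the 'unless' proviso supplies this condition. Met.
  → Every requirement is satisfied — jurisdiction.
The Holley High Bench:
  (a) The amount in controversy is $8,800, below the USD 20,000 floor. Condition not met.
  (b) The claim is a consumer claim, not an employment claim — that alternative is enough. The exception is not triggered, since the claim does not concern real property. Condition met.
  (c) The operative events occurred in Casmont, not Holley. Condition not met.
  (d) The amount in controversy is $8,800, within the $75,000 ceiling, which satisfies one of the alternatives. Met.
  → At least one condition fails; no jurisdiction.
Courts with jurisdiction: the Circuit Court of Zefwick — 1 in total.

1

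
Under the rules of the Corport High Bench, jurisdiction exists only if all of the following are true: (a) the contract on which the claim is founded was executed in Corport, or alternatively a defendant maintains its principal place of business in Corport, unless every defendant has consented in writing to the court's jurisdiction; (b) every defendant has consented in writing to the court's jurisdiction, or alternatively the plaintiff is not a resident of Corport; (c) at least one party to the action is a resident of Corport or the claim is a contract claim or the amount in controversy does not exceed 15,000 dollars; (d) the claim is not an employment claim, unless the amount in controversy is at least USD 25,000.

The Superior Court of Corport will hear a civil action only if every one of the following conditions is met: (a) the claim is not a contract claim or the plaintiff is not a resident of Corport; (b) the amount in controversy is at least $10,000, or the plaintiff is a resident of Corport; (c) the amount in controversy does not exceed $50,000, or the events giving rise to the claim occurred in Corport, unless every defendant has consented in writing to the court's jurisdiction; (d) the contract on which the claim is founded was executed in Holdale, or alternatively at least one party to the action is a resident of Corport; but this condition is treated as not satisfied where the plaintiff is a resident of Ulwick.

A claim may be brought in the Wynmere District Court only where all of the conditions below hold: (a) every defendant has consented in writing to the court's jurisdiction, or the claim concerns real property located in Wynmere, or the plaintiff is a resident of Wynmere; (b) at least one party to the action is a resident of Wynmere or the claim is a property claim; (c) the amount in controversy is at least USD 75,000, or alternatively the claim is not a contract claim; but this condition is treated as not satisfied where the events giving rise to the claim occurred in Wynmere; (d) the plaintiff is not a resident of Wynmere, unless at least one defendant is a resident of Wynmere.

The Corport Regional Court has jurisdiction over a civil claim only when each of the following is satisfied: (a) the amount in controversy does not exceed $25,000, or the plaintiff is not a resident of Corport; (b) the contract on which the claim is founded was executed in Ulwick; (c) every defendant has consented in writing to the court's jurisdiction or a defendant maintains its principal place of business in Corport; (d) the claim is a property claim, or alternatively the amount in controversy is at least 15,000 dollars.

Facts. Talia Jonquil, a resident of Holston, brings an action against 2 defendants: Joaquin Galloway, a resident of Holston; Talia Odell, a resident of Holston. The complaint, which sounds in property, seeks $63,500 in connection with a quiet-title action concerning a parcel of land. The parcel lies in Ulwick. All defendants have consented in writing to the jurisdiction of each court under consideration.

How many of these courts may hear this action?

The Corport High Bench:
  (a) No contract (and hence no place of execution) is alleged; no defendant is a corporation — every alternative fails. The proviso rescues it, though: every defendant has filed written consent. Met.
  (b) Every defendant has filed written consent, so one alternative holds. Met.
  (c) No party resides in Corport; the claim is a property claim, not a contract claim; the amount in controversy is $63,500, above the 15,000 dollars ceiling — every alternative fails. Condition not met.
  (d) The claim is a property claim, not an employment claim. Satisfied.
  → The court lacks jurisdiction.
The Superior Court of Corport:
  (a) The claim is a property claim, not a contract claim, which satisfies one of the alternatives. Met.
  (b) The amount in controversy is $63,500, which meets the $10,000 floor, so this disjunct is met. Condition met.
  (c) The amount in controversy is $63,500, above the $50,000 ceiling; the operative events occurred in Ulwick, not Corport — none of the alternatives is met. But every defendant has filed written consent, and the 'unless' clause therefore excuses the requirement. Condition met.
  (d) No contract (and hence no place of execution) is alleged; no party resides in Corport — none of the alternatives is met. Condition not met.
  → No jurisdiction.
The Wynmere District Court:
  (a) Every defendant has filed written consent — that alternative is enough. Met.
  (b) The claim is a property claim, so this disjunct is met. Condition met.
  (c) The claim is a property claim, not a contract claim — that alternative is enough. And the carve-out is inapplicable — the operative events occurred in Ulwick, not Wynmere. Satisfied.
  (d) The plaintiff resides in Holston, which is not Wynmere. Condition met.
  → All conditions met; jurisdiction exists.
The Corport Regional Court:
  (a) The plaintiff resides in Holston, which is not Corport, so this disjunct is met. Met.
  (b) No contract (and hence no place of execution) is alleged. Fails.
  (c) Every defendant has filed written consent, so this disjunct is met. Met.
  (d) The claim is a property claim, so this disjunct is met. Satisfied.
  → Not every requirement is met — no jurisdiction.
Courts with jurisdiction: the Wynmere District Court — 1 in total.

1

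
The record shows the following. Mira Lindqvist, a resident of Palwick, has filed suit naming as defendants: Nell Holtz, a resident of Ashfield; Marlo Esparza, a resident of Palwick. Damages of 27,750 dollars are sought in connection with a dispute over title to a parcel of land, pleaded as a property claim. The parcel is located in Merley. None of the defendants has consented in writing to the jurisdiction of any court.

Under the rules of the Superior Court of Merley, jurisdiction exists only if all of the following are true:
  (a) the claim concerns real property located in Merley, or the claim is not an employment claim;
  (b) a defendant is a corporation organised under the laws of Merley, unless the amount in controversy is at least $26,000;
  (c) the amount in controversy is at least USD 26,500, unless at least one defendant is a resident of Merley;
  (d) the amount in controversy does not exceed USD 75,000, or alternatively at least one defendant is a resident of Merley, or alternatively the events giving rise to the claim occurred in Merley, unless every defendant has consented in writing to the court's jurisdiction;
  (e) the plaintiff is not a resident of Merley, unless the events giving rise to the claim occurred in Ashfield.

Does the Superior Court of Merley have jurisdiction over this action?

Yes

The Superior Court of Merley:
  (a) The property lies in Merley, so one alternative holds. Met.
  (b) No defendant is a corporation. However, the amount in controversy is $27,750, which meets the 26,000 dollars floor, so the 'unless' proviso supplies this condition. Condition met.
  (c) The amount in controversy is 27,750 dollars, which meets the 26,500 dollars floor. Condition met.
  (d) The amount in controversy is USD 27,750, within the 75,000 dollars ceiling — that alternative is enough. Condition met.
  (e) The plaintiff resides in Palwick, which is not Merley. Met.
  → Jurisdiction lies.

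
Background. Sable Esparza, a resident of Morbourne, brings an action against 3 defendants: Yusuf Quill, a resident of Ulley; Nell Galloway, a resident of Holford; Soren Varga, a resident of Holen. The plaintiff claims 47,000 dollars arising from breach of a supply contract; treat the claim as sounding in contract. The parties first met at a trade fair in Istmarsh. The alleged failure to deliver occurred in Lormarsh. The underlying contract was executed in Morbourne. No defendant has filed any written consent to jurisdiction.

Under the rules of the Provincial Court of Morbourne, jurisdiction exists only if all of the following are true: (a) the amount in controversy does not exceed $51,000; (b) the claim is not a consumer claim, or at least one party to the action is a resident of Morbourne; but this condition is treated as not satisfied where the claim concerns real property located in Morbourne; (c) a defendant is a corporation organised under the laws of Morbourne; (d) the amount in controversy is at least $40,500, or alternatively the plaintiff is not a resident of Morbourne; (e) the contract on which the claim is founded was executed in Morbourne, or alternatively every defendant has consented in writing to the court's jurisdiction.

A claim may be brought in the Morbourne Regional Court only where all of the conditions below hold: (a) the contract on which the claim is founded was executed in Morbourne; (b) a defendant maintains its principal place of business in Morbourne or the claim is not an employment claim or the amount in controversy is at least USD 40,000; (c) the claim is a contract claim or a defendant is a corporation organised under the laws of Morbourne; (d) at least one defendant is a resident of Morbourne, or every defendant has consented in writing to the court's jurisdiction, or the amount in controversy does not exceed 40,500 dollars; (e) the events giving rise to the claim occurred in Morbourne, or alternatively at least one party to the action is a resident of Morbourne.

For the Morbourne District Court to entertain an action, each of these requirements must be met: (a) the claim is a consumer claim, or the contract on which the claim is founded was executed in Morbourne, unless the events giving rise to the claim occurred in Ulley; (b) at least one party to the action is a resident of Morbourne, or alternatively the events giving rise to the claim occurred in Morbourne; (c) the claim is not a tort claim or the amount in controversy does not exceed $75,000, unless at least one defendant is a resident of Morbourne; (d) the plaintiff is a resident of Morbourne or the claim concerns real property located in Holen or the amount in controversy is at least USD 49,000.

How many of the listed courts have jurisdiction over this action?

1

The Provincial Court of Morbourne:
  (a) The amount in controversy is 47,000 dollars, within the USD 51,000 ceiling. Condition met.
  (b) The claim is a contract claim, not a consumer claim, which satisfies one of the alternatives. And the carve-out is inapplicable — the claim does not concern real property. Satisfied.
  (c) No defendant is a corporation. Fails.
  (d) The amount in controversy is 47,000 dollars, which meets the 40,500 dollars floor, so this disjunct is met. Satisfied.
  (e) The contract was executed in Morbourne, so one alternative holds. Satisfied.
  → Not every requirement is met — no jurisdiction.
The Morbourne Regional Court:
  (a) The contract was executed in Morbourne. Satisfied.
  (b) The claim is a contract claim, not an employment claim, so one alternative holds. Condition met.
  (c) The claim is a contract claim, so one alternative holds. Condition met.
  (d) No defendant resides in Morbourne (they reside in Ulley, Holford, Holen); no such written consent has been filed; the amount in controversy is 47,000 dollars, above the $40,500 ceiling — no alternative holds. Not satisfied.
  (e) Sable Esparza resides in Morbourne, which satisfies one of the alternatives. Met.
  → At least one condition fails; no jurisdiction.
The Morbourne District Court:
  (a) The contract was executed in Morbourne — that alternative is enough. Met.
  (b) Sable Esparza resides in Morbourne, which satisfies one of the alternatives. Condition met.
  (c) The claim is a contract claim, not a tort claim, so one alternative holds. Condition met.
  (d) The plaintiff resides in Morbourne, which satisfies one of the alternatives. Condition met.
  → The court has jurisdiction.
Courts with jurisdiction: the Morbourne District Court — 1 in total.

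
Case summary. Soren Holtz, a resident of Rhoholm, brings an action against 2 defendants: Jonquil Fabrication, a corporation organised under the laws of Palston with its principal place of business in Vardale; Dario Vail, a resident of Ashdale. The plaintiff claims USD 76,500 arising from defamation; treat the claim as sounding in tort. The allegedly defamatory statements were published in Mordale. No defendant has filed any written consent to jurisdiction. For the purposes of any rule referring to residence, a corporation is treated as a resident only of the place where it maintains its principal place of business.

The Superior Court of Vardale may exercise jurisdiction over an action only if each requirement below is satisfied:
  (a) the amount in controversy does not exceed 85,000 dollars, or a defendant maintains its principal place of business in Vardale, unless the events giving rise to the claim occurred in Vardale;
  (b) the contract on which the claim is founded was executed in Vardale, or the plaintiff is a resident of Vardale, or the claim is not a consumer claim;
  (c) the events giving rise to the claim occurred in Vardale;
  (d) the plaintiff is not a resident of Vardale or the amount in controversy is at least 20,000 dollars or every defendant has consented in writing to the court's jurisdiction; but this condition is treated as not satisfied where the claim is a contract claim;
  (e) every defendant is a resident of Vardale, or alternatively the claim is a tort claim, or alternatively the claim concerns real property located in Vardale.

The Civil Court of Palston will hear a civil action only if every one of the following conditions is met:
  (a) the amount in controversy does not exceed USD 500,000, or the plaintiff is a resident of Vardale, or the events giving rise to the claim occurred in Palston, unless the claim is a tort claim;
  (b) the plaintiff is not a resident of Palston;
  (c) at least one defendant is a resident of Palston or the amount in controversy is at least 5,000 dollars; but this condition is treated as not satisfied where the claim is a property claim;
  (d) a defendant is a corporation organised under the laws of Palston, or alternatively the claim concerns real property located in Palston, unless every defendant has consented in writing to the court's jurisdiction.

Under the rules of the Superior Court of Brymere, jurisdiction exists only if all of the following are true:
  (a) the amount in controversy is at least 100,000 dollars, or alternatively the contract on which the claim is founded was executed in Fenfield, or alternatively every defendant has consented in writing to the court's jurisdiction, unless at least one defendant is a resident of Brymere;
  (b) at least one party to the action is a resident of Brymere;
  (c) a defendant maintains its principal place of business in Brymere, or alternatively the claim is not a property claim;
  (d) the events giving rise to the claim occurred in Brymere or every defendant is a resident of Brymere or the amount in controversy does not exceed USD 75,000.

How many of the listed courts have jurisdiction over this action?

The Superior Court of Vardale:
  (a) The amount in controversy is 76,500 dollars, within the 85,000 dollars ceiling — that alternative is enough. Satisfied.
  (b) The claim is a tort claim, not a consumer claim, which satisfies one of the alternatives. Condition met.
  (c) The operative events occurred in Mordale, not Vardale. Condition not met.
  (d) The plaintiff resides in Rhoholm, which is not Vardale, so this disjunct is met. The exception is not triggered, since the claim is a tort claim, not a contract claim. Met.
  (e) The claim is a tort claim, so one alternative holds. Condition met.
  → Not every requirement is met — no jurisdiction.
The Civil Court of Palston:
  (a) The amount in controversy is USD 76,500, within the 500,000 dollars ceiling, which satisfies one of the alternatives. Satisfied.
  (b) The plaintiff resides in Rhoholm, which is not Palston. Met.
  (c) The amount in controversy is USD 76,500, which meets the $5,000 floor, so this disjunct is met. And the carve-out is inapplicable — the claim is a tort claim, not a property claim. Satisfied.
  (d) Jonquil Fabrication is organised under the laws of Palston — that alternative is enough. Condition met.
  → The court has jurisdiction.
The Superior Court of Brymere:
  (a) The amount in controversy is $76,500, below the $100,000 floor; no contract (and hence no place of execution) is alleged; no such written consent has been filed — every alternative fails. The proviso offers no rescue either, since no defendant resides in Brymere (they reside in Vardale, Ashdale). Fails.
  (b) No party resides in Brymere. Not met.
  (c) The claim is a tort claim, not a property claim, so this disjunct is met. Condition met.
  (d) The operative events occurred in Mordale, not Brymere; the defendants reside as follows — Jonquil Fabrication in Vardale, Dario Vail in Ashdale — not all in Brymere; the amount in controversy is 76,500 dollars, above the 75,000 dollars ceiling — every alternative fails. Fails.
  → At least one condition fails; no jurisdiction.
Courts with jurisdiction: the Civil Court of Palston — 1 in total.

1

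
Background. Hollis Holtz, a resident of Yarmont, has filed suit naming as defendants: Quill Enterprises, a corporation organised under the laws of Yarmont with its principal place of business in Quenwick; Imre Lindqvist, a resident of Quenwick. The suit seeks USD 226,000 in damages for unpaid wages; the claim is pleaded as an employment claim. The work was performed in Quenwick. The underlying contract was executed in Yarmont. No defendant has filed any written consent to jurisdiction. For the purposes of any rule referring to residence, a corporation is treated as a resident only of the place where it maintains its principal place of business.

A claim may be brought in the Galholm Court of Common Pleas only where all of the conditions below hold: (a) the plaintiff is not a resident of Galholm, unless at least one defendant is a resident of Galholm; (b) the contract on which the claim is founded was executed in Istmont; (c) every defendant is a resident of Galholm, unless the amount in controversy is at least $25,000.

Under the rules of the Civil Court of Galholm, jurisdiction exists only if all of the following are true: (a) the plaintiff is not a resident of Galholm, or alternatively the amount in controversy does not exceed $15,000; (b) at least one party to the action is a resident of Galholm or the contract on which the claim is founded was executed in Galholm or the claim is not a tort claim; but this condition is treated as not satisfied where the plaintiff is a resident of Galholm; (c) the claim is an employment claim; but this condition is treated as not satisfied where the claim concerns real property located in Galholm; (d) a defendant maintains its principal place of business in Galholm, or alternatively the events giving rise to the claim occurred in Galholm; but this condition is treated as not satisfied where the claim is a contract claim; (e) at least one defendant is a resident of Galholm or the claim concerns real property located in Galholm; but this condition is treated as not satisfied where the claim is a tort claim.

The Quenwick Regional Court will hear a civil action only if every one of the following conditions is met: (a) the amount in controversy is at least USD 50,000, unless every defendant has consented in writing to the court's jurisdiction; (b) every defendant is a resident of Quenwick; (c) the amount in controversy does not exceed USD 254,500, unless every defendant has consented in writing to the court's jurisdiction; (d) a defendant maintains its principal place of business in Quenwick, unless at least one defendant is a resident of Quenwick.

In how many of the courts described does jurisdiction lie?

The Galholm Court of Common Pleas:
  (a) The plaintiff resides in Yarmont, which is not Galholm. Met.
  (b) The contract was executed in Yarmont, not Istmont. Condition not met.
  (c) The defendants reside as follows — Quill Enterprises in Quenwick, Imre Lindqvist in Quenwick — not all in Galholm. However, the amount in controversy is 226,000 dollars, which meets the $25,000 floor, so the 'unless' proviso supplies this condition. Met.
  → At least one condition fails; no jurisdiction.
The Civil Court of Galholm:
  (a) The plaintiff resides in Yarmont, which is not Galholm, so this disjunct is met. Met.
  (b) The claim is an employment claim, not a tort claim, so one alternative holds. And the carve-out is inapplicable — the plaintiff resides in Yarmont, not Galholm. Satisfied.
  (c) The claim is an employment claim. And the carve-out is inapplicable — the claim does not concern real property. Condition met.
  (d) The corporate defendant(s) have their principal place of business in Quenwick, not Galholm; the operative events occurred in Quenwick, not Galholm — every alternative fails. Fails.
  (e) No defendant resides in Galholm (they reside in Quenwick, Quenwick); the claim does not concern real property — every alternative fails. Fails.
  → No jurisdiction.
The Quenwick Regional Court:
  (a) The amount in controversy is $226,000, which meets the 50,000 dollars floor. Met.
  (b) The defendants reside as follows — Quill Enterprises in Quenwick, Imre Lindqvist in Quenwick — all in Quenwick. Condition met.
  (c) The amount in controversy is $226,000, within the USD 254,500 ceiling. Satisfied.
  (d) Quill Enterprises has its principal place of business in Quenwick. Condition met.
  → All conditions met; jurisdiction exists.
Courts with jurisdiction: the Quenwick Regional Court — 1 in total.

1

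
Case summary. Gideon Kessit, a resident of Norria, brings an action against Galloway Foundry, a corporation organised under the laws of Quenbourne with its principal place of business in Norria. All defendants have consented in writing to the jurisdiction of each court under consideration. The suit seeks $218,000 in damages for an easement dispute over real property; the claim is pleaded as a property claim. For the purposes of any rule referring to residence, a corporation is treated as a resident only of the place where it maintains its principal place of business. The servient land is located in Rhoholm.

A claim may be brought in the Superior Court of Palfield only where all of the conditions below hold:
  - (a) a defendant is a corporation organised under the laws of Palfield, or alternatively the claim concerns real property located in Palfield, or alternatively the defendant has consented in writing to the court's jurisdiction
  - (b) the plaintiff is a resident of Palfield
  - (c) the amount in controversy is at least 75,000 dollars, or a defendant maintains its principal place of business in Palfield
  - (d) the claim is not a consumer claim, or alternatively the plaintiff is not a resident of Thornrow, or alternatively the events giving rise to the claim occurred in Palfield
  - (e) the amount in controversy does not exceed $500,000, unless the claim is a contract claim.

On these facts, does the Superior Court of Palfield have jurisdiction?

The Superior Court of Palfield:
  (a) Every defendant has filed written consent, which satisfies one of the alternatives. Met.
  (b) The plaintiff resides in Norria, not Palfield. Not met.
  (c) The amount in controversy is $218,000, which meets the 75,000 dollars floor, so this disjunct is met. Met.
  (d) The claim is a property claim, not a consumer claim, so one alternative holds. Condition met.
  (e) The amount in controversy is 218,000 dollars, within the $500,000 ceiling. Condition met.
  → The court lacks jurisdiction.

No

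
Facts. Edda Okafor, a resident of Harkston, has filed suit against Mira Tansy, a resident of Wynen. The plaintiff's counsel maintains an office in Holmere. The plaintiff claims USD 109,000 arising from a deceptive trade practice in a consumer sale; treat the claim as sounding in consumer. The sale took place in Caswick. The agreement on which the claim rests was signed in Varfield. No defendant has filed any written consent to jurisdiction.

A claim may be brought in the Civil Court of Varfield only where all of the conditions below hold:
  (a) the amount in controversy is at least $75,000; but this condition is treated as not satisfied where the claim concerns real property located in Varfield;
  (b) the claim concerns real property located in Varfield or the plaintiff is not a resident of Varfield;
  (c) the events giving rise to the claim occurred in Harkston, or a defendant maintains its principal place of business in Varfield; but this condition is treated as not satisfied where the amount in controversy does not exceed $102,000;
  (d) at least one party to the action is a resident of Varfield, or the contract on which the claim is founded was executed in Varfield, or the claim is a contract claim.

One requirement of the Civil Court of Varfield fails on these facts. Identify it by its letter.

The Civil Court of Varfield:
  (a) The amount in controversy is $109,000, which meets the 75,000 dollars floor. And the carve-out is inapplicable — the claim does not concern real property. Satisfied.
  (b) The plaintiff resides in Harkston, which is not Varfield — that alternative is enough. Satisfied.
  (c) The operative events occurred in Caswick, not Harkston; no defendant is a corporation — every alternative fails. Condition not met.
  (d) The contract was executed in Varfield — that alternative is enough. Satisfied.
Only condition (c) fails.

(c)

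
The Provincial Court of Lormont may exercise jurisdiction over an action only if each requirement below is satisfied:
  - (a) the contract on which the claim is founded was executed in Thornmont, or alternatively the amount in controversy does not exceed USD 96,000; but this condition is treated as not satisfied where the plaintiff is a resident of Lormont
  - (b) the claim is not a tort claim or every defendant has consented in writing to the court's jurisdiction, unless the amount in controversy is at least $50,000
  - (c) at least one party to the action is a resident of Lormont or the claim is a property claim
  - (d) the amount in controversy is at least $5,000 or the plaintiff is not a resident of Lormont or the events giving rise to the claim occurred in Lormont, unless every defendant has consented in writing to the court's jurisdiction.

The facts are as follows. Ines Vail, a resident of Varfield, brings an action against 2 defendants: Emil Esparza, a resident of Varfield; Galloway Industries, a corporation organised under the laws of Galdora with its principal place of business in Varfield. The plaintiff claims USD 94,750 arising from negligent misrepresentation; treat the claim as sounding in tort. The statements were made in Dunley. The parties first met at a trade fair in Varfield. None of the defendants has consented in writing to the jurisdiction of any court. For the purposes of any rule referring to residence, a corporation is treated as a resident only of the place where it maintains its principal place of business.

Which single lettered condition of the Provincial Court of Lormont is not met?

(c)

The Provincial Court of Lormont:
  (a) The amount in controversy is USD 94,750, within the 96,000 dollars ceiling — that alternative is enough. The exception is not triggered, since the plaintiff resides in Varfield, not Lormont. Condition met.
  (b) The claim is a tort claim; no such written consent has been filed — every alternative fails. The proviso rescues it, though: the amount in controversy is USD 94,750, which meets the $50,000 floor. Met.
  (c) No party resides in Lormont; the claim is a tort claim, not a property claim — every alternative fails. Condition not met.
  (d) The amount in controversy is $94,750, which meets the USD 5,000 floor — that alternative is enough. Condition met.
Only condition (c) fails.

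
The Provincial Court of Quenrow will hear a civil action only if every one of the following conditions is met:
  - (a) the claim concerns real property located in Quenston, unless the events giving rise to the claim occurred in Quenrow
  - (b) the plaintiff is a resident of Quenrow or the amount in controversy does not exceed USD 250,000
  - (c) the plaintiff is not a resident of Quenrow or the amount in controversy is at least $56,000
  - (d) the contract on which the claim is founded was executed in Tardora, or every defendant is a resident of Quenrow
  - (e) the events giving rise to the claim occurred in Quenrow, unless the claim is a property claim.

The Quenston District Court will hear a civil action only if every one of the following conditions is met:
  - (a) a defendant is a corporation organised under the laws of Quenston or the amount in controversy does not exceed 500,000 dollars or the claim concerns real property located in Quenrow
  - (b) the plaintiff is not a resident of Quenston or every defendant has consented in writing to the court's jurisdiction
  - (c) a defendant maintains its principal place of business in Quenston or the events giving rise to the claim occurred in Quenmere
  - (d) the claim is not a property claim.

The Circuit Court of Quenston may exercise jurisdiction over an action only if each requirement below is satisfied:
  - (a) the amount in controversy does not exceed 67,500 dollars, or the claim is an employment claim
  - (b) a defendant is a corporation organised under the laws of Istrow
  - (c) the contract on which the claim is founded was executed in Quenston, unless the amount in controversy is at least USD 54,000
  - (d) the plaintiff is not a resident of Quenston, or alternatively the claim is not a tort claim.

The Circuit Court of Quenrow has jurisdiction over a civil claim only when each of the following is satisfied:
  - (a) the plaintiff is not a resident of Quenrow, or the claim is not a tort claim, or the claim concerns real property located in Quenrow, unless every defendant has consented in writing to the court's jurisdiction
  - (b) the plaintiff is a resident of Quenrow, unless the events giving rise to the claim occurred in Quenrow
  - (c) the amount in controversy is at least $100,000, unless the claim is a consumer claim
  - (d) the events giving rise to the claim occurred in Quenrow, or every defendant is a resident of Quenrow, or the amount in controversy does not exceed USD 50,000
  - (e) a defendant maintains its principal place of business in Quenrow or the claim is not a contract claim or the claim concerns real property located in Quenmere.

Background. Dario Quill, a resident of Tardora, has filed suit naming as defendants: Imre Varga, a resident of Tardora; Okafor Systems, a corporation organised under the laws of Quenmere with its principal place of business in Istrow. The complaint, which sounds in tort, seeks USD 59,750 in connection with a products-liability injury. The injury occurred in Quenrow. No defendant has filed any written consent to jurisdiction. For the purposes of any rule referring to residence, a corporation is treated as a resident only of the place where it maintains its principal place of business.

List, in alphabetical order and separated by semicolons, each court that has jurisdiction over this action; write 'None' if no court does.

The Provincial Court of Quenrow:
  (a) The claim does not concern real property. But the operative events occurred in Quenrow, and the 'unless' clause therefore excuses the requirement. Met.
  (b) The amount in controversy is $59,750, within the 250,000 dollars ceiling, so this disjunct is met. Satisfied.
  (c) The plaintiff resides in Tardora, which is not Quenrow, so one alternative holds. Satisfied.
  (d) No contract (and hence no place of execution) is alleged; the defendants reside as follows — Imre Varga in Tardora, Okafor Systems in Istrow — not all in Quenrow — every alternative fails. Not satisfied.
  (e) The operative events occurred in Quenrow. Satisfied.
  → The court lacks jurisdiction.
The Quenston District Court:
  (a) The amount in controversy is 59,750 dollars, within the 500,000 dollars ceiling, so this disjunct is met. Met.
  (b) The plaintiff resides in Tardora, which is not Quenston, so this disjunct is met. Met.
  (c) The corporate defendant(s) have their principal place of business in Istrow, not Quenston; the operative events occurred in Quenrow, not Quenmere — no alternative holds. Not satisfied.
  (d) The claim is a tort claim, not a property claim. Condition met.
  → At least one condition fails; no jurisdiction.
The Circuit Court of Quenston:
  (a) The amount in controversy is 59,750 dollars, within the USD 67,500 ceiling, so this disjunct is met. Satisfied.
  (b) The corporate defendant(s) are organised in Quenmere, not Istrow. Not satisfied.
  (c) No contract (and hence no place of execution) is alleged. The proviso rescues it, though: the amount in controversy is $59,750, which meets the USD 54,000 floor. Condition met.
  (d) The plaintiff resides in Tardora, which is not Quenston, so one alternative holds. Condition met.
  → Not every requirement is met — no jurisdiction.
The Circuit Court of Quenrow:
  (a) The plaintiff resides in Tardora, which is not Quenrow, so this disjunct is met. Satisfied.
  (b) The plaintiff resides in Tardora, not Quenrow. The proviso rescues it, though: the operative events occurred in Quenrow. Met.
  (c) The amount in controversy is USD 59,750, below the USD 100,000 floor. And the claim is a tort claim, not a consumer claim, so the proviso does not save it. Fails.
  (d) The operative events occurred in Quenrow — that alternative is enough. Satisfied.
  (e) The claim is a tort claim, not a contract claim, so this disjunct is met. Met.
  → The court lacks jurisdiction.

None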